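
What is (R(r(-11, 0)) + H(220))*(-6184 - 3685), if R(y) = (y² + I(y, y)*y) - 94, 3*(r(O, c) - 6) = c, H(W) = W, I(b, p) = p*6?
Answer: -3730482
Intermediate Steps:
I(b, p) = 6*p
r(O, c) = 6 + c/3
R(y) = -94 + 7*y² (R(y) = (y² + (6*y)*y) - 94 = (y² + 6*y²) - 94 = 7*y² - 94 = -94 + 7*y²)
(R(r(-11, 0)) + H(220))*(-6184 - 3685) = ((-94 + 7*(6 + (⅓)*0)²) + 220)*(-6184 - 3685) = ((-94 + 7*(6 + 0)²) + 220)*(-9869) = ((-94 + 7*6²) + 220)*(-9869) = ((-94 + 7*36) + 220)*(-9869) = ((-94 + 252) + 220)*(-9869) = (158 + 220)*(-9869) = 378*(-9869) = -3730482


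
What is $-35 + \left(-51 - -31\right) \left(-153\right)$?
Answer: $3025$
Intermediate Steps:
$-35 + \left(-51 - -31\right) \left(-153\right) = -35 + \left(-51 + 31\right) \left(-153\right) = -35 - -3060 = -35 + 3060 = 3025$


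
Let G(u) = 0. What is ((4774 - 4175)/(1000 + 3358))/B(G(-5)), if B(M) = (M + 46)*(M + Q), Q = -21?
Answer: -599/4209828 ≈ -0.00014229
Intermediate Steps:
B(M) = (-21 + M)*(46 + M) (B(M) = (M + 46)*(M - 21) = (46 + M)*(-21 + M) = (-21 + M)*(46 + M))
((4774 - 4175)/(1000 + 3358))/B(G(-5)) = ((4774 - 4175)/(1000 + 3358))/(-966 + 0² + 25*0) = (599/4358)/(-966 + 0 + 0) = (599*(1/4358))/(-966) = (599/4358)*(-1/966) = -599/4209828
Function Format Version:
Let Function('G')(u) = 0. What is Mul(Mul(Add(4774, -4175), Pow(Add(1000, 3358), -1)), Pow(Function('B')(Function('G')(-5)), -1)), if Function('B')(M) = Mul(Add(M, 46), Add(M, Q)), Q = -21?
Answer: Rational(-599, 4209828) ≈ -0.00014229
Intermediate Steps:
Function('B')(M) = Mul(Add(-21, M), Add(46, M)) (Function('B')(M) = Mul(Add(M, 46), Add(M, -21)) = Mul(Add(46, M), Add(-21, M)) = Mul(Add(-21, M), Add(46, M)))
Mul(Mul(Add(4774, -4175), Pow(Add(1000, 3358), -1)), Pow(Function('B')(Function('G')(-5)), -1)) = Mul(Mul(Add(4774, -4175), Pow(Add(1000, 3358), -1)), Pow(Add(-966, Pow(0, 2), Mul(25, 0)), -1)) = Mul(Mul(599, Pow(4358, -1)), Pow(Add(-966, 0, 0), -1)) = Mul(Mul(599, Rational(1, 4358)), Pow(-966, -1)) = Mul(Rational(599, 4358), Rational(-1, 966)) = Rational(-599, 4209828)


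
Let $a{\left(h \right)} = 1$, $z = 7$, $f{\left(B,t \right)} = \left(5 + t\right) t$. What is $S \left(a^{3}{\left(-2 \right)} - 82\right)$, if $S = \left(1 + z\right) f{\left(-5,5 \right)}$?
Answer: $-32400$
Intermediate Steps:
$f{\left(B,t \right)} = t \left(5 + t\right)$
$S = 400$ ($S = \left(1 + 7\right) 5 \left(5 + 5\right) = 8 \cdot 5 \cdot 10 = 8 \cdot 50 = 400$)
$S \left(a^{3}{\left(-2 \right)} - 82\right) = 400 \left(1^{3} - 82\right) = 400 \left(1 - 82\right) = 400 \left(-81\right) = -32400$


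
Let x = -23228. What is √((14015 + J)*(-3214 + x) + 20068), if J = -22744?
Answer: √230832286 ≈ 15193.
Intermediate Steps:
√((14015 + J)*(-3214 + x) + 20068) = √((14015 - 22744)*(-3214 - 23228) + 20068) = √(-8729*(-26442) + 20068) = √(230812218 + 20068) = √230832286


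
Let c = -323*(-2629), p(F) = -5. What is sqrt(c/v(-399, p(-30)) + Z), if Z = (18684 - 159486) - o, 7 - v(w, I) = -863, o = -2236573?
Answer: sqrt(1587027845190)/870 ≈ 1448.0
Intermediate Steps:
c = 849167
v(w, I) = 870 (v(w, I) = 7 - 1*(-863) = 7 + 863 = 870)
Z = 2095771 (Z = (18684 - 159486) - 1*(-2236573) = -140802 + 2236573 = 2095771)
sqrt(c/v(-399, p(-30)) + Z) = sqrt(849167/870 + 2095771) = sqrt(1824169937/870) = sqrt(1587027845190)/870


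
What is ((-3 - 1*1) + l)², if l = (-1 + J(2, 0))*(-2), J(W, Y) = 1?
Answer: 16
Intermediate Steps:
l = 0 (l = (-1 + 1)*(-2) = 0*(-2) = 0)
((-3 - 1*1) + l)² = ((-3 - 1*1) + 0)² = ((-3 - 1) + 0)² = (-4 + 0)² = (-4)² = 16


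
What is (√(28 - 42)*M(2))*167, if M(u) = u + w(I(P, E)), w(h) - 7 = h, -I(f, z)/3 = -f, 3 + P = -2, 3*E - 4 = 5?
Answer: -1002*I*√14 ≈ -3749.1*I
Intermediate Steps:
E = 3 (E = 4/3 + (⅓)*5 = 4/3 + 5/3 = 3)
P = -5 (P = -3 - 2 = -5)
I(f, z) = 3*f (I(f, z) = -(-3)*f = 3*f)
w(h) = 7 + h
M(u) = -8 + u (M(u) = u + (7 + 3*(-5)) = u + (7 - 15) = u - 8 = -8 + u)
(√(28 - 42)*M(2))*167 = (√(28 - 42)*(-8 + 2))*167 = (√(-14)*(-6))*167 = ((I*√14)*(-6))*167 = -6*I*√14*167 = -1002*I*√14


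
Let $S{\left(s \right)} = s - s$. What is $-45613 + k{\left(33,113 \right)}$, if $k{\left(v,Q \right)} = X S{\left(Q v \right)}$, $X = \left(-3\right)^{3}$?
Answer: $-45613$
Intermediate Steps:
$S{\left(s \right)} = 0$
$X = -27$
$k{\left(v,Q \right)} = 0$ ($k{\left(v,Q \right)} = \left(-27\right) 0 = 0$)
$-45613 + k{\left(33,113 \right)} = -45613 + 0 = -45613$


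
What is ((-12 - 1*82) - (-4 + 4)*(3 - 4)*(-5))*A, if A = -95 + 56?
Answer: 3666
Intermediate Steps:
A = -39
((-12 - 1*82) - (-4 + 4)*(3 - 4)*(-5))*A = ((-12 - 1*82) - (-4 + 4)*(3 - 4)*(-5))*(-39) = ((-12 - 82) - 0*(-1*(-5)))*(-39) = (-94 - 0*5)*(-39) = (-94 - 1*0)*(-39) = (-94 + 0)*(-39) = -94*(-39) = 3666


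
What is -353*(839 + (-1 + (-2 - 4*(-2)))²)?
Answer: -304992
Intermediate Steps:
-353*(839 + (-1 + (-2 - 4*(-2)))²) = -353*(839 + (-1 + (-2 + 8))²) = -353*(839 + (-1 + 6)²) = -353*(839 + 5²) = -353*(839 + 25) = -353*864 = -304992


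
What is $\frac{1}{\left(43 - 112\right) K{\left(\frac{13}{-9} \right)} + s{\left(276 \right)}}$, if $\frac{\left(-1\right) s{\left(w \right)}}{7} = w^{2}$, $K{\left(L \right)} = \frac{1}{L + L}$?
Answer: $- \frac{26}{13863411} \approx -1.8754 \cdot 10^{-6}$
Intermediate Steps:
$K{\left(L \right)} = \frac{1}{2 L}$
$s{\left(w \right)} = - 7 w^{2}$
$\frac{1}{\left(43 - 112\right) K{\left(\frac{13}{-9} \right)} + s{\left(276 \right)}} = \frac{1}{\left(43 - 112\right) \frac{1}{2 \frac{13}{-9}} - 7 \cdot 276^{2}} = \frac{1}{- 69 \frac{1}{2 \cdot 13 \left(- \frac{1}{9}\right)} - 533232} = \frac{1}{- 69 \frac{1}{2 \left(- \frac{13}{9}\right)} - 533232} = \frac{1}{- 69 \cdot \frac{1}{2} \left(- \frac{9}{13}\right) - 533232} = \frac{1}{\left(-69\right) \left(- \frac{9}{26}\right) - 533232} = \frac{1}{\frac{621}{26} - 533232} = \frac{1}{- \frac{13863411}{26}} = - \frac{26}{13863411}$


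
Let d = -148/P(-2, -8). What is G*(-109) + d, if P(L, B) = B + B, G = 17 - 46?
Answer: 12681/4 ≈ 3170.3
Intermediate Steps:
G = -29
P(L, B) = 2*B
d = 37/4 (d = -148/(2*(-8)) = -148/(-16) = -148*(-1/16) = 37/4 ≈ 9.2500)
G*(-109) + d = -29*(-109) + 37/4 = 3161 + 37/4 = 12681/4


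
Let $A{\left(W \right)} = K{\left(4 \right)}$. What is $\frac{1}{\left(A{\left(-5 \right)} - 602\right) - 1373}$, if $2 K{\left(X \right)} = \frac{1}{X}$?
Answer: $- \frac{8}{15799} \approx -0.00050636$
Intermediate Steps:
$K{\left(X \right)} = \frac{1}{2 X}$
$A{\left(W \right)} = \frac{1}{8}$ ($A{\left(W \right)} = \frac{1}{2 \cdot 4} = \frac{1}{2} \cdot \frac{1}{4} = \frac{1}{8}$)
$\frac{1}{\left(A{\left(-5 \right)} - 602\right) - 1373} = \frac{1}{\left(\frac{1}{8} - 602\right) - 1373} = \frac{1}{- \frac{4815}{8} - 1373} = \frac{1}{- \frac{15799}{8}} = - \frac{8}{15799}$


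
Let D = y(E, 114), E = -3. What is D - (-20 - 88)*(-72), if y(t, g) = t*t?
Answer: -7767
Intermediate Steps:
y(t, g) = t²
D = 9 (D = (-3)² = 9)
D - (-20 - 88)*(-72) = 9 - (-20 - 88)*(-72) = 9 - (-108)*(-72) = 9 - 1*7776 = 9 - 7776 = -7767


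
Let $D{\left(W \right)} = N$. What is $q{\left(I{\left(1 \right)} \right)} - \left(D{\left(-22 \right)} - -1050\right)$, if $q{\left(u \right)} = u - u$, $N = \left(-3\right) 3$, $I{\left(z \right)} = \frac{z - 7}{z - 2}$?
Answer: $-1041$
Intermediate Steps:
$I{\left(z \right)} = \frac{-7 + z}{-2 + z}$
$N = -9$
$q{\left(u \right)} = 0$
$D{\left(W \right)} = -9$
$q{\left(I{\left(1 \right)} \right)} - \left(D{\left(-22 \right)} - -1050\right) = 0 - \left(-9 - -1050\right) = 0 - \left(-9 + 1050\right) = 0 - 1041 = -1041$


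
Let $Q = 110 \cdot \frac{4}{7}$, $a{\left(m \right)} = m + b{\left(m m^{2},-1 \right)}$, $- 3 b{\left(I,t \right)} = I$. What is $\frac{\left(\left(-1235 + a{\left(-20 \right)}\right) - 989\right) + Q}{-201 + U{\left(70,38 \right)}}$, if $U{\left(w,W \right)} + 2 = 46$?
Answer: $- \frac{10196}{3297} \approx -3.0925$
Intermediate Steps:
$b{\left(I,t \right)} = - \frac{I}{3}$
$a{\left(m \right)} = m - \frac{m^{3}}{3}$ ($a{\left(m \right)} = m - \frac{m m^{2}}{3} = m - \frac{m^{3}}{3}$)
$U{\left(w,W \right)} = 44$ ($U{\left(w,W \right)} = -2 + 46 = 44$)
$Q = \frac{440}{7}$ ($Q = 110 \cdot 4 \cdot \frac{1}{7} = 110 \cdot \frac{4}{7} = \frac{440}{7} \approx 62.857$)
$\frac{\left(\left(-1235 + a{\left(-20 \right)}\right) - 989\right) + Q}{-201 + U{\left(70,38 \right)}} = \frac{\left(\left(-1235 - \left(20 + \frac{\left(-20\right)^{3}}{3}\right)\right) - 989\right) + \frac{440}{7}}{-201 + 44} = \frac{\left(\left(-1235 - - \frac{7940}{3}\right) - 989\right) + \frac{440}{7}}{-157} = \left(\left(\left(-1235 + \left(-20 + \frac{8000}{3}\right)\right) - 989\right) + \frac{440}{7}\right) \left(- \frac{1}{157}\right) = \left(\left(\left(-1235 + \frac{7940}{3}\right) - 989\right) + \frac{440}{7}\right) \left(- \frac{1}{157}\right) = \left(\left(\frac{4235}{3} - 989\right) + \frac{440}{7}\right) \left(- \frac{1}{157}\right) = \left(\frac{1268}{3} + \frac{440}{7}\right) \left(- \frac{1}{157}\right) = \frac{10196}{21} \left(- \frac{1}{157}\right) = - \frac{10196}{3297}$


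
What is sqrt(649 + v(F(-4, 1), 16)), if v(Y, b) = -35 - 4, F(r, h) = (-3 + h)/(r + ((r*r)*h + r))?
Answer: sqrt(610) ≈ 24.698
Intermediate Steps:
F(r, h) = (-3 + h)/(2*r + h*r**2) (F(r, h) = (-3 + h)/(r + (r**2*h + r)) = (-3 + h)/(r + (h*r**2 + r)) = (-3 + h)/(r + (r + h*r**2)) = (-3 + h)/(2*r + h*r**2))
v(Y, b) = -39
sqrt(649 + v(F(-4, 1), 16)) = sqrt(649 - 39) = sqrt(610)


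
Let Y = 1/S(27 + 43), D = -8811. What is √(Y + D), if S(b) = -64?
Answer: I*√563905/8 ≈ 93.867*I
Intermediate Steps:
Y = -1/64 (Y = 1/(-64) = -1/64 ≈ -0.015625)
√(Y + D) = √(-1/64 - 8811) = √(-563905/64) = I*√563905/8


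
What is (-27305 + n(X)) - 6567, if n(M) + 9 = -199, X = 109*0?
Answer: -34080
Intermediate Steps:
X = 0
n(M) = -208 (n(M) = -9 - 199 = -208)
(-27305 + n(X)) - 6567 = (-27305 - 208) - 6567 = -27513 - 6567 = -34080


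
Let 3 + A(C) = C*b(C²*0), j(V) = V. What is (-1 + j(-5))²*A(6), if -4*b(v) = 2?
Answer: -216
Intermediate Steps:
b(v) = -½ (b(v) = -¼*2 = -½)
A(C) = -3 - C/2 (A(C) = -3 + C*(-½) = -3 - C/2)
(-1 + j(-5))²*A(6) = (-1 - 5)²*(-3 - ½*6) = (-6)²*(-3 - 3) = 36*(-6) = -216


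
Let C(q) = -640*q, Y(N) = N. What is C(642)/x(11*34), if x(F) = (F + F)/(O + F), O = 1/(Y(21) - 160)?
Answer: -5339899200/25993 ≈ -2.0544e+5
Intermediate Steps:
O = -1/139 (O = 1/(21 - 160) = 1/(-139) = -1/139 ≈ -0.0071942)
x(F) = 2*F/(-1/139 + F) (x(F) = (F + F)/(-1/139 + F) = (2*F)/(-1/139 + F) = 2*F/(-1/139 + F))
C(642)/x(11*34) = (-640*642)/((278*(11*34)/(-1 + 139*(11*34)))) = -410880/(278*374/(-1 + 139*374)) = -410880/(278*374/(-1 + 51986)) = -410880/(278*374/51985) = -410880/(278*374*(1/51985)) = -410880/103972/51985 = -410880*51985/103972 = -5339899200/25993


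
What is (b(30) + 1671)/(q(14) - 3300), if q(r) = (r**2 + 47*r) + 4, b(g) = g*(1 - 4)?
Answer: -527/814 ≈ -0.64742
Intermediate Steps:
b(g) = -3*g (b(g) = g*(-3) = -3*g)
q(r) = 4 + r**2 + 47*r
(b(30) + 1671)/(q(14) - 3300) = (-3*30 + 1671)/((4 + 14**2 + 47*14) - 3300) = (-90 + 1671)/((4 + 196 + 658) - 3300) = 1581/(858 - 3300) = 1581/(-2442) = 1581*(-1/2442) = -527/814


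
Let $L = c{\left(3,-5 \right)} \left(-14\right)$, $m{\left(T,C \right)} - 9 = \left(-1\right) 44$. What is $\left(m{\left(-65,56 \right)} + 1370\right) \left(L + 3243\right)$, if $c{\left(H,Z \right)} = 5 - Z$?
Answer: $4142505$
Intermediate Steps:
$m{\left(T,C \right)} = -35$ ($m{\left(T,C \right)} = 9 - 44 = -35$)
$L = -140$ ($L = \left(5 - -5\right) \left(-14\right) = \left(5 + 5\right) \left(-14\right) = 10 \left(-14\right) = -140$)
$\left(m{\left(-65,56 \right)} + 1370\right) \left(L + 3243\right) = \left(-35 + 1370\right) \left(-140 + 3243\right) = 1335 \cdot 3103 = 4142505$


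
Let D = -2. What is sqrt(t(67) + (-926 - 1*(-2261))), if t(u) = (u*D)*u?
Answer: I*sqrt(7643) ≈ 87.424*I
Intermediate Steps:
t(u) = -2*u**2 (t(u) = (u*(-2))*u = (-2*u)*u = -2*u**2)
sqrt(t(67) + (-926 - 1*(-2261))) = sqrt(-2*67**2 + (-926 - 1*(-2261))) = sqrt(-2*4489 + (-926 + 2261)) = sqrt(-8978 + 1335) = sqrt(-7643) = I*sqrt(7643)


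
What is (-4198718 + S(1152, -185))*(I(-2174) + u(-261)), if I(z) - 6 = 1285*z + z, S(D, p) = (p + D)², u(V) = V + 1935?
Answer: 9118853570836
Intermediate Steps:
u(V) = 1935 + V
S(D, p) = (D + p)²
I(z) = 6 + 1286*z (I(z) = 6 + (1285*z + z) = 6 + 1286*z)
(-4198718 + S(1152, -185))*(I(-2174) + u(-261)) = (-4198718 + (1152 - 185)²)*((6 + 1286*(-2174)) + (1935 - 261)) = (-4198718 + 967²)*((6 - 2795764) + 1674) = (-4198718 + 935089)*(-2795758 + 1674) = -3263629*(-2794084) = 9118853570836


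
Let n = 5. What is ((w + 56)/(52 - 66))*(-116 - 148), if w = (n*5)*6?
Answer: 27192/7 ≈ 3884.6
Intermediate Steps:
w = 150 (w = (5*5)*6 = 25*6 = 150)
((w + 56)/(52 - 66))*(-116 - 148) = ((150 + 56)/(52 - 66))*(-116 - 148) = (206/(-14))*(-264) = (206*(-1/14))*(-264) = -103/7*(-264) = 27192/7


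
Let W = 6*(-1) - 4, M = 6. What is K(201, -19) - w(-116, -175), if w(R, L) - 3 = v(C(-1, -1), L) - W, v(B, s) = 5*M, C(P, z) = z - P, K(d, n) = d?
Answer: 158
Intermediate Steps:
v(B, s) = 30 (v(B, s) = 5*6 = 30)
W = -10 (W = -6 - 4 = -10)
w(R, L) = 43 (w(R, L) = 3 + (30 - 1*(-10)) = 3 + (30 + 10) = 3 + 40 = 43)
K(201, -19) - w(-116, -175) = 201 - 1*43 = 201 - 43 = 158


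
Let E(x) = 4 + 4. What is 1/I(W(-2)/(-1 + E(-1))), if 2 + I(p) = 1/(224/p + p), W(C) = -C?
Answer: -5490/10973 ≈ -0.50032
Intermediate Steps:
E(x) = 8
I(p) = -2 + 1/(p + 224/p) (I(p) = -2 + 1/(224/p + p) = -2 + 1/(p + 224/p))
1/I(W(-2)/(-1 + E(-1))) = 1/((-448 + (-1*(-2))/(-1 + 8) - 2*4/(-1 + 8)²)/(224 + ((-1*(-2))/(-1 + 8))²)) = 1/((-448 + 2/7 - 2*(2/7)²)/(224 + (2/7)²)) = 1/((-448 + 2/7 - 2*4/49)/(224 + 4/49)) = 1/((-448 + 2/7 - 8/49)/(10980/49)) = 1/((49/10980)*(-21946/49)) = 1/(-10973/5490) = -5490/10973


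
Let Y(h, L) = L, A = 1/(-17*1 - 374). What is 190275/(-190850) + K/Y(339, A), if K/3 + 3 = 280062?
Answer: -2507839293849/7634 ≈ -3.2851e+8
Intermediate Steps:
K = 840177 (K = -9 + 3*280062 = -9 + 840186 = 840177)
A = -1/391 (A = 1/(-17 - 374) = 1/(-391) = -1/391 ≈ -0.0025575)
190275/(-190850) + K/Y(339, A) = 190275/(-190850) + 840177/(-1/391) = 190275*(-1/190850) + 840177*(-391) = -7611/7634 - 328509207 = -2507839293849/7634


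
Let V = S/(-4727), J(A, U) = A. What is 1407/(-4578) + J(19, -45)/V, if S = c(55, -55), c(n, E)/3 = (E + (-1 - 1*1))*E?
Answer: -1063651/107910 ≈ -9.8568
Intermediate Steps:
c(n, E) = 3*E*(-2 + E) (c(n, E) = 3*((E + (-1 - 1*1))*E) = 3*((E + (-1 - 1))*E) = 3*((E - 2)*E) = 3*((-2 + E)*E) = 3*(E*(-2 + E)) = 3*E*(-2 + E))
S = 9405 (S = 3*(-55)*(-2 - 55) = 3*(-55)*(-57) = 9405)
V = -9405/4727 (V = 9405/(-4727) = 9405*(-1/4727) = -9405/4727 ≈ -1.9896)
1407/(-4578) + J(19, -45)/V = 1407/(-4578) + 19/(-9405/4727) = 1407*(-1/4578) + 19*(-4727/9405) = -67/218 - 4727/495 = -1063651/107910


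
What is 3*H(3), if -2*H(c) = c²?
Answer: -27/2 ≈ -13.500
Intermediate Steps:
H(c) = -c²/2
3*H(3) = 3*(-½*3²) = 3*(-½*9) = 3*(-9/2) = -27/2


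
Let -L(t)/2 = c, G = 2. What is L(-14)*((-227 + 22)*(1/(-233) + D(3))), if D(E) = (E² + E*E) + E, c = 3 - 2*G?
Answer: -2005720/233 ≈ -8608.2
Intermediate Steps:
c = -1 (c = 3 - 2*2 = 3 - 4 = -1)
L(t) = 2 (L(t) = -2*(-1) = 2)
D(E) = E + 2*E² (D(E) = (E² + E²) + E = 2*E² + E = E + 2*E²)
L(-14)*((-227 + 22)*(1/(-233) + D(3))) = 2*((-227 + 22)*(1/(-233) + 3*(1 + 2*3))) = 2*(-205*(-1/233 + 3*(1 + 6))) = 2*(-205*(-1/233 + 3*7)) = 2*(-205*(-1/233 + 21)) = 2*(-205*4892/233) = 2*(-1002860/233) = -2005720/233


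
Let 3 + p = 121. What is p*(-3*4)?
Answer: -1416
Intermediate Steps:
p = 118 (p = -3 + 121 = 118)
p*(-3*4) = 118*(-3*4) = 118*(-12) = -1416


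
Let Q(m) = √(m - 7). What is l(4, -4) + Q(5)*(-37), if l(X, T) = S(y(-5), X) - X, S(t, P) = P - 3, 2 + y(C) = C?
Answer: -3 - 37*I*√2 ≈ -3.0 - 52.326*I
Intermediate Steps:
y(C) = -2 + C
S(t, P) = -3 + P
l(X, T) = -3 (l(X, T) = (-3 + X) - X = -3)
Q(m) = √(-7 + m)
l(4, -4) + Q(5)*(-37) = -3 + √(-7 + 5)*(-37) = -3 + √(-2)*(-37) = -3 + (I*√2)*(-37) = -3 - 37*I*√2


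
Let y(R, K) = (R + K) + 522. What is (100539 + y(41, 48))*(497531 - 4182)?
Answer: 49902251350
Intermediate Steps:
y(R, K) = 522 + K + R (y(R, K) = (K + R) + 522 = 522 + K + R)
(100539 + y(41, 48))*(497531 - 4182) = (100539 + (522 + 48 + 41))*(497531 - 4182) = (100539 + 611)*493349 = 101150*493349 = 49902251350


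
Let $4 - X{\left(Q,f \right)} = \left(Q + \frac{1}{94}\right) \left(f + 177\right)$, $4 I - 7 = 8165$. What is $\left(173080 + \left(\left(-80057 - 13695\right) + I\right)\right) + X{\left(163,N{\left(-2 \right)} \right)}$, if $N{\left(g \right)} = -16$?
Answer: $\frac{5182247}{94} \approx 55130.0$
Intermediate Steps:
$I = 2043$ ($I = \frac{7}{4} + \frac{1}{4} \cdot 8165 = \frac{7}{4} + \frac{8165}{4} = 2043$)
$X{\left(Q,f \right)} = 4 - \left(177 + f\right) \left(\frac{1}{94} + Q\right)$ ($X{\left(Q,f \right)} = 4 - \left(Q + \frac{1}{94}\right) \left(f + 177\right) = 4 - \left(Q + \frac{1}{94}\right) \left(177 + f\right) = 4 - \left(\frac{1}{94} + Q\right) \left(177 + f\right) = 4 - \left(177 + f\right) \left(\frac{1}{94} + Q\right)$)
$\left(173080 + \left(\left(-80057 - 13695\right) + I\right)\right) + X{\left(163,N{\left(-2 \right)} \right)} = \left(173080 + \left(\left(-80057 - 13695\right) + 2043\right)\right) - \left(\frac{2711779}{94} - 2608\right) = \left(173080 + \left(-93752 + 2043\right)\right) + \left(\frac{199}{94} - 28851 + \frac{8}{47} + 2608\right) = \left(173080 - 91709\right) - \frac{2466627}{94} = 81371 - \frac{2466627}{94} = \frac{5182247}{94}$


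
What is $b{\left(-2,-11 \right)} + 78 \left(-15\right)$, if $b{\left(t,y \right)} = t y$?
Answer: $-1148$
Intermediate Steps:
$b{\left(-2,-11 \right)} + 78 \left(-15\right) = \left(-2\right) \left(-11\right) + 78 \left(-15\right) = 22 - 1170 = -1148$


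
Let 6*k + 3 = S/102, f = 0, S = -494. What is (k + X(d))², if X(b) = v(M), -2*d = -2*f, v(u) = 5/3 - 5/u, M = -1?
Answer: 672400/23409 ≈ 28.724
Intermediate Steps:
v(u) = 5/3 - 5/u (v(u) = 5*(⅓) - 5/u = 5/3 - 5/u)
d = 0 (d = -(-1)*0 = -½*0 = 0)
X(b) = 20/3 (X(b) = 5/3 - 5/(-1) = 5/3 - 5*(-1) = 5/3 + 5 = 20/3)
k = -200/153 (k = -½ + (-494/102)/6 = -½ + (-494*1/102)/6 = -½ + (⅙)*(-247/51) = -½ - 247/306 = -200/153 ≈ -1.3072)
(k + X(d))² = (-200/153 + 20/3)² = (820/153)² = 672400/23409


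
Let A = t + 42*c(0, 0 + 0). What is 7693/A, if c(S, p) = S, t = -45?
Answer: -7693/45 ≈ -170.96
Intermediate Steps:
A = -45 (A = -45 + 42*0 = -45 + 0 = -45)
7693/A = 7693/(-45) = 7693*(-1/45) = -7693/45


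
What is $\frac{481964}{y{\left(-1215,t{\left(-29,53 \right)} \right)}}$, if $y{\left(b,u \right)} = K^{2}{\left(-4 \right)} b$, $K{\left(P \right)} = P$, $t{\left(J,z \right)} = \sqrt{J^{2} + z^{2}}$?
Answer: $- \frac{120491}{4860} \approx -24.792$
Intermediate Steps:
$y{\left(b,u \right)} = 16 b$ ($y{\left(b,u \right)} = \left(-4\right)^{2} b = 16 b$)
$\frac{481964}{y{\left(-1215,t{\left(-29,53 \right)} \right)}} = \frac{481964}{16 \left(-1215\right)} = \frac{481964}{-19440} = 481964 \left(- \frac{1}{19440}\right) = - \frac{120491}{4860}$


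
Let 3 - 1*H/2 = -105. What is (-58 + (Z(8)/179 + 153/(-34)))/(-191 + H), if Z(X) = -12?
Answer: -22399/8950 ≈ -2.5027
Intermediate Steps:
H = 216 (H = 6 - 2*(-105) = 6 + 210 = 216)
(-58 + (Z(8)/179 + 153/(-34)))/(-191 + H) = (-58 + (-12/179 + 153/(-34)))/(-191 + 216) = (-58 + (-12*1/179 + 153*(-1/34)))/25 = (-58 + (-12/179 - 9/2))*(1/25) = (-58 - 1635/358)*(1/25) = -22399/358*1/25 = -22399/8950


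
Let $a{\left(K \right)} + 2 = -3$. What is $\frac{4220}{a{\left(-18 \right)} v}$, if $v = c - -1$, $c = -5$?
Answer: $211$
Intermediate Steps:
$v = -4$ ($v = -5 - -1 = -5 + 1 = -4$)
$a{\left(K \right)} = -5$ ($a{\left(K \right)} = -2 - 3 = -5$)
$\frac{4220}{a{\left(-18 \right)} v} = \frac{4220}{\left(-5\right) \left(-4\right)} = \frac{4220}{20} = 4220 \cdot \frac{1}{20} = 211$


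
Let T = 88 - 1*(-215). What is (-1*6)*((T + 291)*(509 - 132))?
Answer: -1343628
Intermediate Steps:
T = 303 (T = 88 + 215 = 303)
(-1*6)*((T + 291)*(509 - 132)) = (-1*6)*((303 + 291)*(509 - 132)) = -3564*377 = -6*223938 = -1343628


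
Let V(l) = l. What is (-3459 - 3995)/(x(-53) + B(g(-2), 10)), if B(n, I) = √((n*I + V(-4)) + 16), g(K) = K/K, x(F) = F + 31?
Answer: 7454/21 + 3727*√22/231 ≈ 430.63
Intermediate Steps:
x(F) = 31 + F
g(K) = 1
B(n, I) = √(12 + I*n) (B(n, I) = √((n*I - 4) + 16) = √((I*n - 4) + 16) = √((-4 + I*n) + 16) = √(12 + I*n))
(-3459 - 3995)/(x(-53) + B(g(-2), 10)) = (-3459 - 3995)/((31 - 53) + √(12 + 10*1)) = -7454/(-22 + √(12 + 10)) = -7454/(-22 + √22)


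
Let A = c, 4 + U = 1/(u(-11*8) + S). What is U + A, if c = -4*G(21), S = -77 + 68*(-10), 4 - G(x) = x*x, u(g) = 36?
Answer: 1257423/721 ≈ 1744.0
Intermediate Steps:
G(x) = 4 - x**2 (G(x) = 4 - x*x = 4 - x**2)
S = -757 (S = -77 - 680 = -757)
U = -2885/721 (U = -4 + 1/(36 - 757) = -4 + 1/(-721) = -4 - 1/721 = -2885/721 ≈ -4.0014)
c = 1748 (c = -4*(4 - 1*21**2) = -4*(4 - 1*441) = -4*(4 - 441) = -4*(-437) = 1748)
A = 1748
U + A = -2885/721 + 1748 = 1257423/721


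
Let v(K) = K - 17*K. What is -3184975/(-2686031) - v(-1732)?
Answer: -74432106097/2686031 ≈ -27711.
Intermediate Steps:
v(K) = -16*K
-3184975/(-2686031) - v(-1732) = -3184975/(-2686031) - (-16)*(-1732) = -3184975*(-1/2686031) - 1*27712 = 3184975/2686031 - 27712 = -74432106097/2686031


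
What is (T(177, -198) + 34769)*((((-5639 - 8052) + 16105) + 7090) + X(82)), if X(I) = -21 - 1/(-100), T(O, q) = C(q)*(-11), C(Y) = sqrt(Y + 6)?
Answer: 32971477469/100 - 20862622*I*sqrt(3)/25 ≈ 3.2971e+8 - 1.4454e+6*I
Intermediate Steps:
C(Y) = sqrt(6 + Y)
T(O, q) = -11*sqrt(6 + q) (T(O, q) = sqrt(6 + q)*(-11) = -11*sqrt(6 + q))
X(I) = -2099/100 (X(I) = -21 - 1*(-1/100) = -21 + 1/100 = -2099/100)
(T(177, -198) + 34769)*((((-5639 - 8052) + 16105) + 7090) + X(82)) = (-11*sqrt(6 - 198) + 34769)*((((-5639 - 8052) + 16105) + 7090) - 2099/100) = (-88*I*sqrt(3) + 34769)*(((-13691 + 16105) + 7090) - 2099/100) = (-88*I*sqrt(3) + 34769)*((2414 + 7090) - 2099/100) = (-88*I*sqrt(3) + 34769)*(9504 - 2099/100) = (34769 - 88*I*sqrt(3))*(948301/100) = 32971477469/100 - 20862622*I*sqrt(3)/25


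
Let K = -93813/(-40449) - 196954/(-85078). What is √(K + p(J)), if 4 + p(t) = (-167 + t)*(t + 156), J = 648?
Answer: 10*√1272182623042175784527/573553337 ≈ 621.87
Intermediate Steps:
K = 2658002460/573553337 (K = -93813*(-1/40449) - 196954*(-1/85078) = 31271/13483 + 98477/42539 = 2658002460/573553337 ≈ 4.6343)
p(t) = -4 + (-167 + t)*(156 + t) (p(t) = -4 + (-167 + t)*(t + 156) = -4 + (-167 + t)*(156 + t))
√(K + p(J)) = √(2658002460/573553337 + (-26056 + 648² - 11*648)) = √(2658002460/573553337 + (-26056 + 419904 - 7128)) = √(2658002460/573553337 + 386720) = √(221807204487100/573553337) = 10*√1272182623042175784527/573553337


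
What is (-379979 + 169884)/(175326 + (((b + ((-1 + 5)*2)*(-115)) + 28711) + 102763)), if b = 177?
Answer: -210095/306057 ≈ -0.68646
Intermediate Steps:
(-379979 + 169884)/(175326 + (((b + ((-1 + 5)*2)*(-115)) + 28711) + 102763)) = (-379979 + 169884)/(175326 + (((177 + ((-1 + 5)*2)*(-115)) + 28711) + 102763)) = -210095/(175326 + (((177 + (4*2)*(-115)) + 28711) + 102763)) = -210095/(175326 + (((177 + 8*(-115)) + 28711) + 102763)) = -210095/(175326 + (((177 - 920) + 28711) + 102763)) = -210095/(175326 + ((-743 + 28711) + 102763)) = -210095/(175326 + (27968 + 102763)) = -210095/(175326 + 130731) = -210095/306057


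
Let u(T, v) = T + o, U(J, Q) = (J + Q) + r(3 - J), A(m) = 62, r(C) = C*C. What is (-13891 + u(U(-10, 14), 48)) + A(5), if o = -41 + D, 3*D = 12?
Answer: -13693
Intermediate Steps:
D = 4 (D = (⅓)*12 = 4)
r(C) = C²
o = -37 (o = -41 + 4 = -37)
U(J, Q) = J + Q + (3 - J)² (U(J, Q) = (J + Q) + (3 - J)² = J + Q + (3 - J)²)
u(T, v) = -37 + T (u(T, v) = T - 37 = -37 + T)
(-13891 + u(U(-10, 14), 48)) + A(5) = (-13891 + (-37 + (-10 + 14 + (-3 - 10)²))) + 62 = (-13891 + (-37 + (-10 + 14 + (-13)²))) + 62 = (-13891 + (-37 + (-10 + 14 + 169))) + 62 = (-13891 + (-37 + 173)) + 62 = (-13891 + 136) + 62 = -13755 + 62 = -13693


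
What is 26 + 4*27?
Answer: 134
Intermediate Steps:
26 + 4*27 = 26 + 108 = 134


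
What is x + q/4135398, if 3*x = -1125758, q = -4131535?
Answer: -1551823258763/4135398 ≈ -3.7525e+5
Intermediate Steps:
x = -1125758/3 (x = (⅓)*(-1125758) = -1125758/3 ≈ -3.7525e+5)
x + q/4135398 = -1125758/3 - 4131535/4135398 = -1551823258763/4135398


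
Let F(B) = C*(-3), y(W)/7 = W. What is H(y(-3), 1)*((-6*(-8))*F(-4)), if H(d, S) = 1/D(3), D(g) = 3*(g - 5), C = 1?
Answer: 24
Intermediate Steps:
y(W) = 7*W
F(B) = -3 (F(B) = 1*(-3) = -3)
D(g) = -15 + 3*g (D(g) = 3*(-5 + g) = -15 + 3*g)
H(d, S) = -⅙ (H(d, S) = 1/(-15 + 3*3) = 1/(-15 + 9) = 1/(-6) = -⅙)
H(y(-3), 1)*((-6*(-8))*F(-4)) = -(-6*(-8))*(-3)/6 = -8*(-3) = -⅙*(-144) = 24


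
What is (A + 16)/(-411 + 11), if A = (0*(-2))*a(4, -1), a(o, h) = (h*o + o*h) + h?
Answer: -1/25 ≈ -0.040000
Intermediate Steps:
a(o, h) = h + 2*h*o (a(o, h) = (h*o + h*o) + h = 2*h*o + h = h + 2*h*o)
A = 0 (A = (0*(-2))*(-(1 + 2*4)) = 0*(-(1 + 8)) = 0*(-1*9) = 0*(-9) = 0)
(A + 16)/(-411 + 11) = (0 + 16)/(-411 + 11) = 16/(-400) = -1/400*16 = -1/25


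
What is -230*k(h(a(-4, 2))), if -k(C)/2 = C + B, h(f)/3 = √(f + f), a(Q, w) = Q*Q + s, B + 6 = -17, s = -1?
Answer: -10580 + 1380*√30 ≈ -3021.4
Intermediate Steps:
B = -23 (B = -6 - 17 = -23)
a(Q, w) = -1 + Q² (a(Q, w) = Q*Q - 1 = Q² - 1 = -1 + Q²)
h(f) = 3*√2*√f (h(f) = 3*√(f + f) = 3*√(2*f) = 3*(√2*√f) = 3*√2*√f)
k(C) = 46 - 2*C (k(C) = -2*(C - 23) = -2*(-23 + C) = 46 - 2*C)
-230*k(h(a(-4, 2))) = -230*(46 - 6*√2*√(-1 + (-4)²)) = -230*(46 - 6*√2*√(-1 + 16)) = -230*(46 - 6*√2*√15) = -230*(46 - 6*√30) = -10580 + 1380*√30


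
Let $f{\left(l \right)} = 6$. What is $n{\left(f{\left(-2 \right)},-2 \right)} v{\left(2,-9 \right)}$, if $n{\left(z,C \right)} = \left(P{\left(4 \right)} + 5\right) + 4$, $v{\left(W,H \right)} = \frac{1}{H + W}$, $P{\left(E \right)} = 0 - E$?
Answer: $- \frac{5}{7} \approx -0.71429$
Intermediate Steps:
$P{\left(E \right)} = - E$
$n{\left(z,C \right)} = 5$ ($n{\left(z,C \right)} = \left(\left(-1\right) 4 + 5\right) + 4 = \left(-4 + 5\right) + 4 = 1 + 4 = 5$)
$n{\left(f{\left(-2 \right)},-2 \right)} v{\left(2,-9 \right)} = \frac{5}{-9 + 2} = \frac{5}{-7} = 5 \left(- \frac{1}{7}\right) = - \frac{5}{7}$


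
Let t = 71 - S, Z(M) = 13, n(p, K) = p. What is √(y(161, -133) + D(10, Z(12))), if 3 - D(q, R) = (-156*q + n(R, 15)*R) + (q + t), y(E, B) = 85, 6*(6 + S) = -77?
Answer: 5*√1986/6 ≈ 37.137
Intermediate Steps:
S = -113/6 (S = -6 + (⅙)*(-77) = -6 - 77/6 = -113/6 ≈ -18.833)
t = 539/6 (t = 71 - 1*(-113/6) = 71 + 113/6 = 539/6 ≈ 89.833)
D(q, R) = -521/6 - R² + 155*q (D(q, R) = 3 - ((-156*q + R*R) + (q + 539/6)) = 3 - ((-156*q + R²) + (539/6 + q)) = 3 - ((R² - 156*q) + (539/6 + q)) = 3 - (539/6 + R² - 155*q) = 3 + (-539/6 - R² + 155*q) = -521/6 - R² + 155*q)
√(y(161, -133) + D(10, Z(12))) = √(85 + (-521/6 - 1*13² + 155*10)) = √(85 + (-521/6 - 1*169 + 1550)) = √(85 + (-521/6 - 169 + 1550)) = √(85 + 7765/6) = √(8275/6) = 5*√1986/6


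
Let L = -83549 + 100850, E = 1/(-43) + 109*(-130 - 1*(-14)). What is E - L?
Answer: -1287636/43 ≈ -29945.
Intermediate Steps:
E = -543693/43 (E = -1/43 + 109*(-130 + 14) = -1/43 + 109*(-116) = -1/43 - 12644 = -543693/43 ≈ -12644.)
L = 17301
E - L = -543693/43 - 1*17301 = -543693/43 - 17301 = -1287636/43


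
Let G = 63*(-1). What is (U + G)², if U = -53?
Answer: 13456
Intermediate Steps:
G = -63
(U + G)² = (-53 - 63)² = (-116)² = 13456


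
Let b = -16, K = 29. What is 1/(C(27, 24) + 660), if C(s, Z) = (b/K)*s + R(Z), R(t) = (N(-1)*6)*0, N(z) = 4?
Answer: 29/18708 ≈ 0.0015501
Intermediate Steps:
R(t) = 0 (R(t) = (4*6)*0 = 24*0 = 0)
C(s, Z) = -16*s/29 (C(s, Z) = (-16/29)*s + 0 = (-16*1/29)*s + 0 = -16*s/29 + 0 = -16*s/29)
1/(C(27, 24) + 660) = 1/(-16/29*27 + 660) = 1/(-432/29 + 660) = 1/(18708/29) = 29/18708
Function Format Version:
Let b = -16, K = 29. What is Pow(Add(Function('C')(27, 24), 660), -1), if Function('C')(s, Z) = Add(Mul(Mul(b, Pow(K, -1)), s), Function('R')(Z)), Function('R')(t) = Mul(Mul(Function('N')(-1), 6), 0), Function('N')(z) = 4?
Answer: Rational(29, 18708) ≈ 0.0015501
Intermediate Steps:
Function('R')(t) = 0 (Function('R')(t) = Mul(Mul(4, 6), 0) = Mul(24, 0) = 0)
Function('C')(s, Z) = Mul(Rational(-16, 29), s) (Function('C')(s, Z) = Add(Mul(Mul(-16, Pow(29, -1)), s), 0) = Add(Mul(Mul(-16, Rational(1, 29)), s), 0) = Add(Mul(Rational(-16, 29), s), 0) = Mul(Rational(-16, 29), s))
Pow(Add(Function('C')(27, 24), 660), -1) = Pow(Add(Mul(Rational(-16, 29), 27), 660), -1) = Pow(Add(Rational(-432, 29), 660), -1) = Pow(Rational(18708, 29), -1) = Rational(29, 18708)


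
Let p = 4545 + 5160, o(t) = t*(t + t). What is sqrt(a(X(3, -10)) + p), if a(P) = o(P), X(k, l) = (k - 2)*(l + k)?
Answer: sqrt(9803) ≈ 99.010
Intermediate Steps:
X(k, l) = (-2 + k)*(k + l)
o(t) = 2*t**2 (o(t) = t*(2*t) = 2*t**2)
a(P) = 2*P**2
p = 9705
sqrt(a(X(3, -10)) + p) = sqrt(2*(3**2 - 2*3 - 2*(-10) + 3*(-10))**2 + 9705) = sqrt(2*(9 - 6 + 20 - 30)**2 + 9705) = sqrt(2*(-7)**2 + 9705) = sqrt(2*49 + 9705) = sqrt(98 + 9705) = sqrt(9803)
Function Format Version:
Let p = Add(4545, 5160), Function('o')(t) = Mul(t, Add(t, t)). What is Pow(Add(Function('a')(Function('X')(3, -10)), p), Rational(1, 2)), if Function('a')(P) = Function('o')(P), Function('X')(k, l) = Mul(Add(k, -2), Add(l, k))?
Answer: Pow(9803, Rational(1, 2)) ≈ 99.010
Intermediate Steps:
Function('X')(k, l) = Mul(Add(-2, k), Add(k, l))
Function('o')(t) = Mul(2, Pow(t, 2)) (Function('o')(t) = Mul(t, Mul(2, t)) = Mul(2, Pow(t, 2)))
Function('a')(P) = Mul(2, Pow(P, 2))
p = 9705
Pow(Add(Function('a')(Function('X')(3, -10)), p), Rational(1, 2)) = Pow(Add(Mul(2, Pow(Add(Pow(3, 2), Mul(-2, 3), Mul(-2, -10), Mul(3, -10)), 2)), 9705), Rational(1, 2)) = Pow(Add(Mul(2, Pow(Add(9, -6, 20, -30), 2)), 9705), Rational(1, 2)) = Pow(Add(Mul(2, Pow(-7, 2)), 9705), Rational(1, 2)) = Pow(Add(Mul(2, 49), 9705), Rational(1, 2)) = Pow(Add(98, 9705), Rational(1, 2)) = Pow(9803, Rational(1, 2))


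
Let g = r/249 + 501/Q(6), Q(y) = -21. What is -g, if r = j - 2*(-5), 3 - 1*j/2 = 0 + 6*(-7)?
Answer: 40883/1743 ≈ 23.456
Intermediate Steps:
j = 90 (j = 6 - 2*(0 + 6*(-7)) = 6 - 2*(0 - 42) = 6 - 2*(-42) = 6 + 84 = 90)
r = 100 (r = 90 - 2*(-5) = 90 + 10 = 100)
g = -40883/1743 (g = 100/249 + 501/(-21) = 100*(1/249) + 501*(-1/21) = 100/249 - 167/7 = -40883/1743 ≈ -23.456)
-g = -1*(-40883/1743) = 40883/1743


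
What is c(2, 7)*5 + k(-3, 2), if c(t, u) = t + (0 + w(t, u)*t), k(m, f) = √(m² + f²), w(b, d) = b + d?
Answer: 100 + √13 ≈ 103.61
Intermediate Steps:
k(m, f) = √(f² + m²)
c(t, u) = t + t*(t + u) (c(t, u) = t + (0 + (t + u)*t) = t + (0 + t*(t + u)) = t + t*(t + u))
c(2, 7)*5 + k(-3, 2) = (2*(1 + 2 + 7))*5 + √(2² + (-3)²) = (2*10)*5 + √(4 + 9) = 20*5 + √13 = 100 + √13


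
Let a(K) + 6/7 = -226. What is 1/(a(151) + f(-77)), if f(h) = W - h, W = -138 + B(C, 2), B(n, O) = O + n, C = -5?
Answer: -7/2036 ≈ -0.0034381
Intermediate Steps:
W = -141 (W = -138 + (2 - 5) = -138 - 3 = -141)
a(K) = -1588/7 (a(K) = -6/7 - 226 = -1588/7)
f(h) = -141 - h
1/(a(151) + f(-77)) = 1/(-1588/7 + (-141 - 1*(-77))) = 1/(-1588/7 + (-141 + 77)) = 1/(-1588/7 - 64) = 1/(-2036/7) = -7/2036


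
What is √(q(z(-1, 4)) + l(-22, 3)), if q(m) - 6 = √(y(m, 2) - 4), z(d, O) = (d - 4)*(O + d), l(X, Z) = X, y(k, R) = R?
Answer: √(-16 + I*√2) ≈ 0.1766 + 4.0039*I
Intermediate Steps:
z(d, O) = (-4 + d)*(O + d)
q(m) = 6 + I*√2 (q(m) = 6 + √(2 - 4) = 6 + √(-2) = 6 + I*√2)
√(q(z(-1, 4)) + l(-22, 3)) = √((6 + I*√2) - 22) = √(-16 + I*√2)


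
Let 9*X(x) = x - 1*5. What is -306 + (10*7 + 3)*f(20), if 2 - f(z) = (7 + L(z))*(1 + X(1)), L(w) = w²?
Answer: -149995/9 ≈ -16666.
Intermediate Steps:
X(x) = -5/9 + x/9 (X(x) = (x - 1*5)/9 = (x - 5)/9 = (-5 + x)/9 = -5/9 + x/9)
f(z) = -17/9 - 5*z²/9 (f(z) = 2 - (7 + z²)*(1 + (-5/9 + (⅑)*1)) = 2 - (7 + z²)*(1 + (-5/9 + ⅑)) = 2 - (7 + z²)*(1 - 4/9) = 2 - (7 + z²)*5/9 = 2 - (35/9 + 5*z²/9) = 2 + (-35/9 - 5*z²/9) = -17/9 - 5*z²/9)
-306 + (10*7 + 3)*f(20) = -306 + (10*7 + 3)*(-17/9 - 5/9*20²) = -306 + (70 + 3)*(-17/9 - 5/9*400) = -306 + 73*(-17/9 - 2000/9) = -306 + 73*(-2017/9) = -306 - 147241/9 = -149995/9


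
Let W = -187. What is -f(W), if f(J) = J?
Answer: 187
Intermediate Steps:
-f(W) = -1*(-187) = 187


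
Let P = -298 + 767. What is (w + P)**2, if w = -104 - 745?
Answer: 144400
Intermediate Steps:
P = 469
w = -849
(w + P)**2 = (-849 + 469)**2 = (-380)**2 = 144400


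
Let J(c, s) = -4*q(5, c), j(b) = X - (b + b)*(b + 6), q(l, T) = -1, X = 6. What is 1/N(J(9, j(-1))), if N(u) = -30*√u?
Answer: -1/60 ≈ -0.016667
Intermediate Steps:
j(b) = 6 - 2*b*(6 + b) (j(b) = 6 - (b + b)*(b + 6) = 6 - 2*b*(6 + b))
J(c, s) = 4 (J(c, s) = -4*(-1) = 4)
1/N(J(9, j(-1))) = 1/(-30*√4) = 1/(-30*2) = 1/(-60) = -1/60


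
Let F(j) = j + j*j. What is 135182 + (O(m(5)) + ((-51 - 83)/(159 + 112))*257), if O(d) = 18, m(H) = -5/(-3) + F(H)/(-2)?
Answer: 36604762/271 ≈ 1.3507e+5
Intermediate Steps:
F(j) = j + j²
m(H) = 5/3 - H*(1 + H)/2 (m(H) = -5/(-3) + (H*(1 + H))/(-2) = -5*(-⅓) + (H*(1 + H))*(-½) = 5/3 - H*(1 + H)/2)
135182 + (O(m(5)) + ((-51 - 83)/(159 + 112))*257) = 135182 + (18 + ((-51 - 83)/(159 + 112))*257) = 135182 + (18 - 134/271*257) = 135182 + (18 - 34438/271) = 135182 - 29560/271 = 36604762/271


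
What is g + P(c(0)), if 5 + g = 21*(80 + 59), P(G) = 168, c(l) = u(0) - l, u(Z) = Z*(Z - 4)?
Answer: 3082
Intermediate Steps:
u(Z) = Z*(-4 + Z)
c(l) = -l (c(l) = 0*(-4 + 0) - l = 0*(-4) - l = 0 - l = -l)
g = 2914 (g = -5 + 21*(80 + 59) = -5 + 21*139 = -5 + 2919 = 2914)
g + P(c(0)) = 2914 + 168 = 3082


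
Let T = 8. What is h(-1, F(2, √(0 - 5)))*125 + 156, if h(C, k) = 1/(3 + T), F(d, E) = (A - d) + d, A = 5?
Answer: 1841/11 ≈ 167.36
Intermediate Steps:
F(d, E) = 5 (F(d, E) = (5 - d) + d = 5)
h(C, k) = 1/11 (h(C, k) = 1/(3 + 8) = 1/11)
h(-1, F(2, √(0 - 5)))*125 + 156 = (1/11)*125 + 156 = 125/11 + 156 = 1841/11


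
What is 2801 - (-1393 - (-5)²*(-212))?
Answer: -1106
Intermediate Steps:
2801 - (-1393 - (-5)²*(-212)) = 2801 - (-1393 - 25*(-212)) = 2801 - (-1393 - 1*(-5300)) = 2801 - (-1393 + 5300) = 2801 - 1*3907 = 2801 - 3907 = -1106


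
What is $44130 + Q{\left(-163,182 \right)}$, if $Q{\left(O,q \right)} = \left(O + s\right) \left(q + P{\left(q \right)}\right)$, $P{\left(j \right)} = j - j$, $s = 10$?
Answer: $16284$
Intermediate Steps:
$P{\left(j \right)} = 0$
$Q{\left(O,q \right)} = q \left(10 + O\right)$ ($Q{\left(O,q \right)} = \left(O + 10\right) \left(q + 0\right) = \left(10 + O\right) q = q \left(10 + O\right)$)
$44130 + Q{\left(-163,182 \right)} = 44130 + 182 \left(10 - 163\right) = 44130 + 182 \left(-153\right) = 44130 - 27846 = 16284$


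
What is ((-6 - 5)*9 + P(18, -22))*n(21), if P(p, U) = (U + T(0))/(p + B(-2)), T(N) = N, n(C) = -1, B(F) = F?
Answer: 803/8 ≈ 100.38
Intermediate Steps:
P(p, U) = U/(-2 + p) (P(p, U) = (U + 0)/(p - 2) = U/(-2 + p))
((-6 - 5)*9 + P(18, -22))*n(21) = ((-6 - 5)*9 - 22/(-2 + 18))*(-1) = (-11*9 - 22/16)*(-1) = (-99 - 22*1/16)*(-1) = (-99 - 11/8)*(-1) = -803/8*(-1) = 803/8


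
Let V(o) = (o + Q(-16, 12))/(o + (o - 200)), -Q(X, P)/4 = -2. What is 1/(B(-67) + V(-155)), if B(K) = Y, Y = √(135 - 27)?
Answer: -8330/3118799 + 173400*√3/3118799 ≈ 0.093628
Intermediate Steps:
Q(X, P) = 8 (Q(X, P) = -4*(-2) = 8)
Y = 6*√3 (Y = √108 = 6*√3 ≈ 10.392)
B(K) = 6*√3
V(o) = (8 + o)/(-200 + 2*o) (V(o) = (o + 8)/(o + (o - 200)) = (8 + o)/(o + (-200 + o)) = (8 + o)/(-200 + 2*o))
1/(B(-67) + V(-155)) = 1/(6*√3 + (8 - 155)/(2*(-100 - 155))) = 1/(6*√3 + (½)*(-147)/(-255)) = 1/(6*√3 + (½)*(-1/255)*(-147)) = 1/(6*√3 + 49/170) = 1/(49/170 + 6*√3)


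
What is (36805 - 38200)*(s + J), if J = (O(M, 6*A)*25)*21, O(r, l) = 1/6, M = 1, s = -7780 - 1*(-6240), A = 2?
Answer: 4052475/2 ≈ 2.0262e+6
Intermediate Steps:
s = -1540 (s = -7780 + 6240 = -1540)
O(r, l) = ⅙
J = 175/2 (J = ((⅙)*25)*21 = (25/6)*21 = 175/2 ≈ 87.500)
(36805 - 38200)*(s + J) = (36805 - 38200)*(-1540 + 175/2) = -1395*(-2905/2) = 4052475/2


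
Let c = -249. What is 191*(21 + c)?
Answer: -43548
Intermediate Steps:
191*(21 + c) = 191*(21 - 249) = 191*(-228) = -43548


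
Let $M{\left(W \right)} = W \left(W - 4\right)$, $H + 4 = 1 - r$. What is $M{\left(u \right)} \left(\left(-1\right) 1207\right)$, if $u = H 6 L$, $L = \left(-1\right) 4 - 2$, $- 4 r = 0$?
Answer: $-13557024$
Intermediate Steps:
$r = 0$ ($r = \left(- \frac{1}{4}\right) 0 = 0$)
$H = -3$ ($H = -4 + \left(1 - 0\right) = -4 + \left(1 + 0\right) = -4 + 1 = -3$)
$L = -6$ ($L = -4 - 2 = -6$)
$u = 108$ ($u = \left(-3\right) 6 \left(-6\right) = \left(-18\right) \left(-6\right) = 108$)
$M{\left(W \right)} = W \left(-4 + W\right)$
$M{\left(u \right)} \left(\left(-1\right) 1207\right) = 108 \left(-4 + 108\right) \left(\left(-1\right) 1207\right) = 108 \cdot 104 \left(-1207\right) = 11232 \left(-1207\right) = -13557024$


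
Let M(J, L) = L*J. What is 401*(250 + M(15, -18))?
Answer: -8020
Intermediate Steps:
M(J, L) = J*L
401*(250 + M(15, -18)) = 401*(250 + 15*(-18)) = 401*(250 - 270) = 401*(-20) = -8020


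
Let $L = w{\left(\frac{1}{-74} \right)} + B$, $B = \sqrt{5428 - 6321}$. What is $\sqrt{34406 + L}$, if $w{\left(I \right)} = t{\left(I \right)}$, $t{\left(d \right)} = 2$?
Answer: $\sqrt{34408 + i \sqrt{893}} \approx 185.49 + 0.0806 i$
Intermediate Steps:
$B = i \sqrt{893}$ ($B = \sqrt{-893} = i \sqrt{893} \approx 29.883 i$)
$w{\left(I \right)} = 2$
$L = 2 + i \sqrt{893} \approx 2.0 + 29.883 i$
$\sqrt{34406 + L} = \sqrt{34406 + \left(2 + i \sqrt{893}\right)} = \sqrt{34408 + i \sqrt{893}}$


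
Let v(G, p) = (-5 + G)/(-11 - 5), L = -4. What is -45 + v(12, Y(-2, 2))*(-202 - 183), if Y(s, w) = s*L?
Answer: 1975/16 ≈ 123.44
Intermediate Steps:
Y(s, w) = -4*s (Y(s, w) = s*(-4) = -4*s)
v(G, p) = 5/16 - G/16 (v(G, p) = (-5 + G)/(-16) = (-5 + G)*(-1/16) = 5/16 - G/16)
-45 + v(12, Y(-2, 2))*(-202 - 183) = -45 + (5/16 - 1/16*12)*(-202 - 183) = -45 + (5/16 - 3/4)*(-385) = -45 - 7/16*(-385) = -45 + 2695/16 = 1975/16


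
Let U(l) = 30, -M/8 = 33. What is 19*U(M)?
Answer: 570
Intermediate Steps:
M = -264 (M = -8*33 = -264)
19*U(M) = 19*30 = 570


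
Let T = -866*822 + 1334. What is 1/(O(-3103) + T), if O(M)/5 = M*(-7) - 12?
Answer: -1/601973 ≈ -1.6612e-6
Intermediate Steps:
O(M) = -60 - 35*M (O(M) = 5*(M*(-7) - 12) = 5*(-7*M - 12) = 5*(-12 - 7*M) = -60 - 35*M)
T = -710518 (T = -711852 + 1334 = -710518)
1/(O(-3103) + T) = 1/((-60 - 35*(-3103)) - 710518) = 1/((-60 + 108605) - 710518) = 1/(108545 - 710518) = 1/(-601973) = -1/601973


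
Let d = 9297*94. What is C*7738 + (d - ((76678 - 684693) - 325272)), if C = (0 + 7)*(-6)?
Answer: 1482209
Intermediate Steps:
C = -42 (C = 7*(-6) = -42)
d = 873918
C*7738 + (d - ((76678 - 684693) - 325272)) = -42*7738 + (873918 - ((76678 - 684693) - 325272)) = -324996 + (873918 - (-608015 - 325272)) = -324996 + (873918 - 1*(-933287)) = -324996 + (873918 + 933287) = -324996 + 1807205 = 1482209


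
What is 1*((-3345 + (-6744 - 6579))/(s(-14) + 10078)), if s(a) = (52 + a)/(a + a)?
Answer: -233352/141073 ≈ -1.6541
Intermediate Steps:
s(a) = (52 + a)/(2*a) (s(a) = (52 + a)/((2*a)) = (52 + a)*(1/(2*a)) = (52 + a)/(2*a))
1*((-3345 + (-6744 - 6579))/(s(-14) + 10078)) = 1*((-3345 + (-6744 - 6579))/((½)*(52 - 14)/(-14) + 10078)) = 1*((-3345 - 13323)/((½)*(-1/14)*38 + 10078)) = 1*(-16668/(-19/14 + 10078)) = 1*(-16668/141073/14) = 1*(-16668*14/141073) = 1*(-233352/141073) = -233352/141073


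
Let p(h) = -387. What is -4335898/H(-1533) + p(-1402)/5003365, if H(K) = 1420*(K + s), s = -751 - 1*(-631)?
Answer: 22834917797/12362314242 ≈ 1.8471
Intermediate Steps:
s = -120 (s = -751 + 631 = -120)
H(K) = -170400 + 1420*K (H(K) = 1420*(K - 120) = 1420*(-120 + K) = -170400 + 1420*K)
-4335898/H(-1533) + p(-1402)/5003365 = -4335898/(-170400 + 1420*(-1533)) - 387/5003365 = -4335898/(-170400 - 2176860) - 387*1/5003365 = -4335898/(-2347260) - 387/5003365 = -4335898*(-1/2347260) - 387/5003365 = 2167949/1173630 - 387/5003365 = 22834917797/12362314242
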